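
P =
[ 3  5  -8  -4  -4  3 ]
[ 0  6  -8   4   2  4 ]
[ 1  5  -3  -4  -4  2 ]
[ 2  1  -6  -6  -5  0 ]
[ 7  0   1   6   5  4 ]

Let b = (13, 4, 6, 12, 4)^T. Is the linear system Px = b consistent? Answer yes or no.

Row reduce the augmented matrix [P | b].
R3 ← R3 − (1/3)·R1: [0, 10/3, -1/3, -8/3, -8/3, 1, 5/3]
R4 ← R4 − (2/3)·R1: [0, -7/3, -2/3, -10/3, -7/3, -2, 10/3]
R5 ← R5 − (7/3)·R1: [0, -35/3, 59/3, 46/3, 43/3, -3, -79/3]
R3 ← R3 − (5/9)·R2: [0, 0, 37/9, -44/9, -34/9, -11/9, -5/9]
R4 ← R4 + (7/18)·R2: [0, 0, -34/9, -16/9, -14/9, -4/9, 44/9]
R5 ← R5 + (35/18)·R2: [0, 0, 37/9, 208/9, 164/9, 43/9, -167/9]
R4 ← R4 + (34/37)·R3: [0, 0, 0, -232/37, -186/37, -58/37, 162/37]
R5 ← R5 − R3: [0, 0, 0, 28, 22, 6, -18]
R5 ← R5 + (259/58)·R4: [0, 0, 0, 0, -13/29, -1, 45/29]
The echelon form has 5 nonzero rows, and every pivot lies in the first 6 columns, so rank(P) = rank([P|b]) = 5.
The system is consistent.

yes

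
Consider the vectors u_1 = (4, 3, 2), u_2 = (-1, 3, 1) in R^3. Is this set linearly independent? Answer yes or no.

Form the matrix with these vectors as rows and row reduce.
R2 ← R2 + (1/4)·R1: [0, 15/4, 3/2]
2 nonzero rows, so the 2 vectors span a space of dimension 2.
Since 2 = 2, the vectors are linearly independent.

yes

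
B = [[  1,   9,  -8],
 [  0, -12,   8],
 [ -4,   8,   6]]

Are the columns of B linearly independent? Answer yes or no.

Row reduce B to echelon form.
R3 ← R3 + (4)·R1: [0, 44, -26]
R3 ← R3 + (11/3)·R2: [0, 0, 10/3]
3 pivots among 3 columns.
Every column is a pivot column, so the columns are linearly independent.

yes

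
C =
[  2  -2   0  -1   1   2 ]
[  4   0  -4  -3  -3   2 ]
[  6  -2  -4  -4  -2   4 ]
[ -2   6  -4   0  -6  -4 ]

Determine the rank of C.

Row reduce to echelon form.
R2 ← R2 − (2)·R1: [0, 4, -4, -1, -5, -2]
R3 ← R3 − (3)·R1: [0, 4, -4, -1, -5, -2]
R4 ← R4 + R1: [0, 4, -4, -1, -5, -2]
R3 ← R3 − R2: [0, 0, 0, 0, 0, 0]
R4 ← R4 − R2: [0, 0, 0, 0, 0, 0]
Echelon form has 2 nonzero rows, so rank(C) = 2.

2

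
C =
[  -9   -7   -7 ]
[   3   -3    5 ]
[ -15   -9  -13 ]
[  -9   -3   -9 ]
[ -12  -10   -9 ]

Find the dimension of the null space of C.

1

Row reduce to echelon form.
R2 ← R2 + (1/3)·R1: [0, -16/3, 8/3]
R3 ← R3 − (5/3)·R1: [0, 8/3, -4/3]
R4 ← R4 − R1: [0, 4, -2]
R5 ← R5 − (4/3)·R1: [0, -2/3, 1/3]
R3 ← R3 + (1/2)·R2: [0, 0, 0]
R4 ← R4 + (3/4)·R2: [0, 0, 0]
R5 ← R5 − (1/8)·R2: [0, 0, 0]
2 nonzero rows, so rank(C) = 2.
C has 3 columns; by rank–nullity, nullity = 3 − 2 = 1.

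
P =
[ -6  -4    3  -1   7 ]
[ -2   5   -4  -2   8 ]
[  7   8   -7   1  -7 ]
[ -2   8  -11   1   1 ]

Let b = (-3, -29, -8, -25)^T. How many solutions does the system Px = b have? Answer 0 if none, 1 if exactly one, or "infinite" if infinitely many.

Row reduce the augmented matrix [P | b].
R2 ← R2 − (1/3)·R1: [0, 19/3, -5, -5/3, 17/3, -28]
R3 ← R3 + (7/6)·R1: [0, 10/3, -7/2, -1/6, 7/6, -23/2]
R4 ← R4 − (1/3)·R1: [0, 28/3, -12, 4/3, -4/3, -24]
R3 ← R3 − (10/19)·R2: [0, 0, -33/38, 27/38, -69/38, 123/38]
R4 ← R4 − (28/19)·R2: [0, 0, -88/19, 72/19, -184/19, 328/19]
R4 ← R4 − (16/3)·R3: [0, 0, 0, 0, 0, 0]
The echelon form has 3 nonzero rows, and every pivot lies in the first 5 columns, so rank(P) = rank([P|b]) = 3.
The system is consistent.
rank = 3 < 5 unknowns, so there are infinitely many solutions.

infinite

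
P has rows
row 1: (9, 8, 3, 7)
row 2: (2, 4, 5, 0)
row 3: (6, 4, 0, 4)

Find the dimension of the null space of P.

1

Row reduce to echelon form.
R2 ← R2 − (2/9)·R1: [0, 20/9, 13/3, -14/9]
R3 ← R3 − (2/3)·R1: [0, -4/3, -2, -2/3]
R3 ← R3 + (3/5)·R2: [0, 0, 3/5, -8/5]
3 nonzero rows, so rank(P) = 3.
P has 4 columns; by rank–nullity, nullity = 4 − 3 = 1.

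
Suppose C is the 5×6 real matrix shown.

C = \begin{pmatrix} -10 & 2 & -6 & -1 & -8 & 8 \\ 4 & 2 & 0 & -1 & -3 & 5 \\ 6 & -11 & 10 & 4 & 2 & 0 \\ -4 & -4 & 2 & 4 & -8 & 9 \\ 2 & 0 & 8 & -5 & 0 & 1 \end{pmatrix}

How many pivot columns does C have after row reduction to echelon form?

5

Row reduce to echelon form.
R2 ← R2 + (2/5)·R1: [0, 14/5, -12/5, -7/5, -31/5, 41/5]
R3 ← R3 + (3/5)·R1: [0, -49/5, 32/5, 17/5, -14/5, 24/5]
R4 ← R4 − (2/5)·R1: [0, -24/5, 22/5, 22/5, -24/5, 29/5]
R5 ← R5 + (1/5)·R1: [0, 2/5, 34/5, -26/5, -8/5, 13/5]
R3 ← R3 + (7/2)·R2: [0, 0, -2, -3/2, -49/2, 67/2]
R4 ← R4 + (12/7)·R2: [0, 0, 2/7, 2, -108/7, 139/7]
R5 ← R5 − (1/7)·R2: [0, 0, 50/7, -5, -5/7, 10/7]
R4 ← R4 + (1/7)·R3: [0, 0, 0, 25/14, -265/14, 345/14]
R5 ← R5 + (25/7)·R3: [0, 0, 0, -145/14, -1235/14, 1695/14]
R5 ← R5 + (29/5)·R4: [0, 0, 0, 0, -198, 264]
Echelon form has 5 nonzero rows, so rank(C) = 5.
Each nonzero row contributes one pivot column: 5 pivot columns.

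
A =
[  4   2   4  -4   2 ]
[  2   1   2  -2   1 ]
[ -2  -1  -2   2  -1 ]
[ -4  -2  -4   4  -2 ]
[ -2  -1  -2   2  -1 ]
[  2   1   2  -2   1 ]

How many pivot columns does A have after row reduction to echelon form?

Row reduce to echelon form.
R2 ← R2 − (1/2)·R1: [0, 0, 0, 0, 0]
R3 ← R3 + (1/2)·R1: [0, 0, 0, 0, 0]
R4 ← R4 + R1: [0, 0, 0, 0, 0]
R5 ← R5 + (1/2)·R1: [0, 0, 0, 0, 0]
R6 ← R6 − (1/2)·R1: [0, 0, 0, 0, 0]
Echelon form has 1 nonzero row, so rank(A) = 1.
Each nonzero row contributes one pivot column: 1 pivot columns.

1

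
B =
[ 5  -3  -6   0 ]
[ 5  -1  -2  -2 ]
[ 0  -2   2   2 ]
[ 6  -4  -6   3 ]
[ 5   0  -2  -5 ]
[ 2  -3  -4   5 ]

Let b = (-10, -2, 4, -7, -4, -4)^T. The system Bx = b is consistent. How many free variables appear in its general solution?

Row reduce the augmented matrix [B | b].
R2 ← R2 − R1: [0, 2, 4, -2, 8]
R4 ← R4 − (6/5)·R1: [0, -2/5, 6/5, 3, 5]
R5 ← R5 − R1: [0, 3, 4, -5, 6]
R6 ← R6 − (2/5)·R1: [0, -9/5, -8/5, 5, 0]
R3 ← R3 + R2: [0, 0, 6, 0, 12]
R4 ← R4 + (1/5)·R2: [0, 0, 2, 13/5, 33/5]
R5 ← R5 − (3/2)·R2: [0, 0, -2, -2, -6]
R6 ← R6 + (9/10)·R2: [0, 0, 2, 16/5, 36/5]
R4 ← R4 − (1/3)·R3: [0, 0, 0, 13/5, 13/5]
R5 ← R5 + (1/3)·R3: [0, 0, 0, -2, -2]
R6 ← R6 − (1/3)·R3: [0, 0, 0, 16/5, 16/5]
R5 ← R5 + (10/13)·R4: [0, 0, 0, 0, 0]
R6 ← R6 − (16/13)·R4: [0, 0, 0, 0, 0]
The echelon form has 4 nonzero rows, and every pivot lies in the first 4 columns, so rank(B) = rank([B|b]) = 4.
The system is consistent.
Free variables = (unknowns) − (rank) = 4 − 4 = 0.

0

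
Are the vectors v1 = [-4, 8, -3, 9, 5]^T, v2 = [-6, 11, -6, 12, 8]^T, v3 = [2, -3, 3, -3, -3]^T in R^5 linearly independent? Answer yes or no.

Form the matrix with these vectors as rows and row reduce.
R2 ← R2 − (3/2)·R1: [0, -1, -3/2, -3/2, 1/2]
R3 ← R3 + (1/2)·R1: [0, 1, 3/2, 3/2, -1/2]
R3 ← R3 + R2: [0, 0, 0, 0, 0]
2 nonzero rows, so the 3 vectors span a space of dimension 2.
Since 2 < 3, the vectors are linearly dependent.

no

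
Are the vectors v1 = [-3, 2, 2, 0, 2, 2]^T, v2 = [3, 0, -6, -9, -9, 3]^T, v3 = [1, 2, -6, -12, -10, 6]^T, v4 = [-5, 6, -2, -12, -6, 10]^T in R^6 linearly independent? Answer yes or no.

Form the matrix with these vectors as rows and row reduce.
R2 ← R2 + R1: [0, 2, -4, -9, -7, 5]
R3 ← R3 + (1/3)·R1: [0, 8/3, -16/3, -12, -28/3, 20/3]
R4 ← R4 − (5/3)·R1: [0, 8/3, -16/3, -12, -28/3, 20/3]
R3 ← R3 − (4/3)·R2: [0, 0, 0, 0, 0, 0]
R4 ← R4 − (4/3)·R2: [0, 0, 0, 0, 0, 0]
2 nonzero rows, so the 4 vectors span a space of dimension 2.
Since 2 < 4, the vectors are linearly dependent.

no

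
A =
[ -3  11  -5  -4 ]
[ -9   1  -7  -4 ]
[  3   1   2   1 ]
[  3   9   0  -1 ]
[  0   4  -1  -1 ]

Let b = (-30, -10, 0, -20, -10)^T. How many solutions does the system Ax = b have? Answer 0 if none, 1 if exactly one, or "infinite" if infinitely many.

Row reduce the augmented matrix [A | b].
R2 ← R2 − (3)·R1: [0, -32, 8, 8, 80]
R3 ← R3 + R1: [0, 12, -3, -3, -30]
R4 ← R4 + R1: [0, 20, -5, -5, -50]
R3 ← R3 + (3/8)·R2: [0, 0, 0, 0, 0]
R4 ← R4 + (5/8)·R2: [0, 0, 0, 0, 0]
R5 ← R5 + (1/8)·R2: [0, 0, 0, 0, 0]
The echelon form has 2 nonzero rows, and every pivot lies in the first 4 columns, so rank(A) = rank([A|b]) = 2.
The system is consistent.
rank = 2 < 4 unknowns, so there are infinitely many solutions.

infinite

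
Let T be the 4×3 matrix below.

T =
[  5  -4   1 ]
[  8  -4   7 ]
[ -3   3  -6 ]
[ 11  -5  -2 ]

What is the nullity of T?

0

Row reduce to echelon form.
R2 ← R2 − (8/5)·R1: [0, 12/5, 27/5]
R3 ← R3 + (3/5)·R1: [0, 3/5, -27/5]
R4 ← R4 − (11/5)·R1: [0, 19/5, -21/5]
R3 ← R3 − (1/4)·R2: [0, 0, -27/4]
R4 ← R4 − (19/12)·R2: [0, 0, -51/4]
R4 ← R4 − (17/9)·R3: [0, 0, 0]
3 nonzero rows, so rank(T) = 3.
T has 3 columns; by rank–nullity, nullity = 3 − 3 = 0.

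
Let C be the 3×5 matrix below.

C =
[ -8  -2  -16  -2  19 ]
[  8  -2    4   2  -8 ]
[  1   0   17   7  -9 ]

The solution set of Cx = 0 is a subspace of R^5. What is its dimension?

Row reduce to echelon form.
R2 ← R2 + R1: [0, -4, -12, 0, 11]
R3 ← R3 + (1/8)·R1: [0, -1/4, 15, 27/4, -53/8]
R3 ← R3 − (1/16)·R2: [0, 0, 63/4, 27/4, -117/16]
3 nonzero rows, so rank(C) = 3.
C has 5 columns; by rank–nullity, nullity = 5 − 3 = 2.

2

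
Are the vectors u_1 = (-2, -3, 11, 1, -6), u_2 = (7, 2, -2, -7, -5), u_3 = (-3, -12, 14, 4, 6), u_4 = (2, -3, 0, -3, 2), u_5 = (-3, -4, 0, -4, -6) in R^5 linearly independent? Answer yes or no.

yes

Form the matrix with these vectors as rows and row reduce.
R2 ← R2 + (7/2)·R1: [0, -17/2, 73/2, -7/2, -26]
R3 ← R3 − (3/2)·R1: [0, -15/2, -5/2, 5/2, 15]
R4 ← R4 + R1: [0, -6, 11, -2, -4]
R5 ← R5 − (3/2)·R1: [0, 1/2, -33/2, -11/2, 3]
R3 ← R3 − (15/17)·R2: [0, 0, -590/17, 95/17, 645/17]
R4 ← R4 − (12/17)·R2: [0, 0, -251/17, 8/17, 244/17]
R5 ← R5 + (1/17)·R2: [0, 0, -244/17, -97/17, 25/17]
R4 ← R4 − (251/590)·R3: [0, 0, 0, -225/118, -211/118]
R5 ← R5 − (122/295)·R3: [0, 0, 0, -473/59, -839/59]
R5 ← R5 − (946/225)·R4: [0, 0, 0, 0, -1508/225]
5 nonzero rows, so the 5 vectors span a space of dimension 5.
Since 5 = 5, the vectors are linearly independent.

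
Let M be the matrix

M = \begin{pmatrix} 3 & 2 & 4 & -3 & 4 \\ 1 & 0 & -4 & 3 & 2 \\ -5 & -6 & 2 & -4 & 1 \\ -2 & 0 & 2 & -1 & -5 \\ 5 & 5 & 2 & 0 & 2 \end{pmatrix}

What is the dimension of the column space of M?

3

Row reduce to echelon form.
R2 ← R2 − (1/3)·R1: [0, -2/3, -16/3, 4, 2/3]
R3 ← R3 + (5/3)·R1: [0, -8/3, 26/3, -9, 23/3]
R4 ← R4 + (2/3)·R1: [0, 4/3, 14/3, -3, -7/3]
R5 ← R5 − (5/3)·R1: [0, 5/3, -14/3, 5, -14/3]
R3 ← R3 − (4)·R2: [0, 0, 30, -25, 5]
R4 ← R4 + (2)·R2: [0, 0, -6, 5, -1]
R5 ← R5 + (5/2)·R2: [0, 0, -18, 15, -3]
R4 ← R4 + (1/5)·R3: [0, 0, 0, 0, 0]
R5 ← R5 + (3/5)·R3: [0, 0, 0, 0, 0]
Echelon form has 3 nonzero rows, so rank(M) = 3.
The column space has dimension equal to the rank: 3.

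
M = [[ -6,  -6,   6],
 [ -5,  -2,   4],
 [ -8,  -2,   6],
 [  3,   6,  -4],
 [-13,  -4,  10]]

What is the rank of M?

Row reduce to echelon form.
R2 ← R2 − (5/6)·R1: [0, 3, -1]
R3 ← R3 − (4/3)·R1: [0, 6, -2]
R4 ← R4 + (1/2)·R1: [0, 3, -1]
R5 ← R5 − (13/6)·R1: [0, 9, -3]
R3 ← R3 − (2)·R2: [0, 0, 0]
R4 ← R4 − R2: [0, 0, 0]
R5 ← R5 − (3)·R2: [0, 0, 0]
Echelon form has 2 nonzero rows, so rank(M) = 2.

2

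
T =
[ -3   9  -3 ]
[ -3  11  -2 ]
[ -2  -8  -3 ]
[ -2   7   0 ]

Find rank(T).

Row reduce to echelon form.
R2 ← R2 − R1: [0, 2, 1]
R3 ← R3 − (2/3)·R1: [0, -14, -1]
R4 ← R4 − (2/3)·R1: [0, 1, 2]
R3 ← R3 + (7)·R2: [0, 0, 6]
R4 ← R4 − (1/2)·R2: [0, 0, 3/2]
R4 ← R4 − (1/4)·R3: [0, 0, 0]
Echelon form has 3 nonzero rows, so rank(T) = 3.

3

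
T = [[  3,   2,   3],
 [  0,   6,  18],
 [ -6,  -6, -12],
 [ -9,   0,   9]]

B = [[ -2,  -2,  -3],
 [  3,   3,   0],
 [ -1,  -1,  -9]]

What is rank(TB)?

First compute TB:
[[ -3,  -3, -36],
 [  0,   0, -162],
 [  6,   6, 126],
 [  9,   9, -54]]
Now row reduce the product.
R3 ← R3 + (2)·R1: [0, 0, 54]
R4 ← R4 + (3)·R1: [0, 0, -162]
R3 ← R3 + (1/3)·R2: [0, 0, 0]
R4 ← R4 − R2: [0, 0, 0]
2 nonzero rows, so rank(TB) = 2.

2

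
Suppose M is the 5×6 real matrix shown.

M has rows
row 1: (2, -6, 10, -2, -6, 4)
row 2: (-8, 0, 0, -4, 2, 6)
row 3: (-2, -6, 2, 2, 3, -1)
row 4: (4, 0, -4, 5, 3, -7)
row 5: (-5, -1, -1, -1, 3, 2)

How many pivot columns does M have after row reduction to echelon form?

3

Row reduce to echelon form.
R2 ← R2 + (4)·R1: [0, -24, 40, -12, -22, 22]
R3 ← R3 + R1: [0, -12, 12, 0, -3, 3]
R4 ← R4 − (2)·R1: [0, 12, -24, 9, 15, -15]
R5 ← R5 + (5/2)·R1: [0, -16, 24, -6, -12, 12]
R3 ← R3 − (1/2)·R2: [0, 0, -8, 6, 8, -8]
R4 ← R4 + (1/2)·R2: [0, 0, -4, 3, 4, -4]
R5 ← R5 − (2/3)·R2: [0, 0, -8/3, 2, 8/3, -8/3]
R4 ← R4 − (1/2)·R3: [0, 0, 0, 0, 0, 0]
R5 ← R5 − (1/3)·R3: [0, 0, 0, 0, 0, 0]
Echelon form has 3 nonzero rows, so rank(M) = 3.
Each nonzero row contributes one pivot column: 3 pivot columns.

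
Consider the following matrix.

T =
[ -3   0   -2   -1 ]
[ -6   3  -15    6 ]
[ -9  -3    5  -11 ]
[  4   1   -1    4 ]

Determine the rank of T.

Row reduce to echelon form.
R2 ← R2 − (2)·R1: [0, 3, -11, 8]
R3 ← R3 − (3)·R1: [0, -3, 11, -8]
R4 ← R4 + (4/3)·R1: [0, 1, -11/3, 8/3]
R3 ← R3 + R2: [0, 0, 0, 0]
R4 ← R4 − (1/3)·R2: [0, 0, 0, 0]
Echelon form has 2 nonzero rows, so rank(T) = 2.

2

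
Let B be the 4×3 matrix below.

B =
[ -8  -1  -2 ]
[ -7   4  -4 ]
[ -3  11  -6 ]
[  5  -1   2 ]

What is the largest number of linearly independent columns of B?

2

Row reduce to echelon form.
R2 ← R2 − (7/8)·R1: [0, 39/8, -9/4]
R3 ← R3 − (3/8)·R1: [0, 91/8, -21/4]
R4 ← R4 + (5/8)·R1: [0, -13/8, 3/4]
R3 ← R3 − (7/3)·R2: [0, 0, 0]
R4 ← R4 + (1/3)·R2: [0, 0, 0]
Echelon form has 2 nonzero rows, so rank(B) = 2.
The rank gives the maximum number of linearly independent columns: 2.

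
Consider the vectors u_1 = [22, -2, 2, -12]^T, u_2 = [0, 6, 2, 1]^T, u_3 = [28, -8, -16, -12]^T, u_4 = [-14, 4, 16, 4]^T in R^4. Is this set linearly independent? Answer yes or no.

Form the matrix with these vectors as rows and row reduce.
R3 ← R3 − (14/11)·R1: [0, -60/11, -204/11, 36/11]
R4 ← R4 + (7/11)·R1: [0, 30/11, 190/11, -40/11]
R3 ← R3 + (10/11)·R2: [0, 0, -184/11, 46/11]
R4 ← R4 − (5/11)·R2: [0, 0, 180/11, -45/11]
R4 ← R4 + (45/46)·R3: [0, 0, 0, 0]
3 nonzero rows, so the 4 vectors span a space of dimension 3.
Since 3 < 4, the vectors are linearly dependent.

no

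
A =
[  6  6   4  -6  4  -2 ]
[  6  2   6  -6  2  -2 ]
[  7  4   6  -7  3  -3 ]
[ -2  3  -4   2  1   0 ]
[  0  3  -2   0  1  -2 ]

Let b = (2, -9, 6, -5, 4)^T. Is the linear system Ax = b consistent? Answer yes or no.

no

Row reduce the augmented matrix [A | b].
R2 ← R2 − R1: [0, -4, 2, 0, -2, 0, -11]
R3 ← R3 − (7/6)·R1: [0, -3, 4/3, 0, -5/3, -2/3, 11/3]
R4 ← R4 + (1/3)·R1: [0, 5, -8/3, 0, 7/3, -2/3, -13/3]
R3 ← R3 − (3/4)·R2: [0, 0, -1/6, 0, -1/6, -2/3, 143/12]
R4 ← R4 + (5/4)·R2: [0, 0, -1/6, 0, -1/6, -2/3, -217/12]
R5 ← R5 + (3/4)·R2: [0, 0, -1/2, 0, -1/2, -2, -17/4]
R4 ← R4 − R3: [0, 0, 0, 0, 0, 0, -30]
R5 ← R5 − (3)·R3: [0, 0, 0, 0, 0, 0, -40]
R5 ← R5 − (4/3)·R4: [0, 0, 0, 0, 0, 0, 0]
The echelon form has 4 nonzero rows; the last pivot sits in the augmented column, so rank(A) = 3 but rank([A|b]) = 4.
Since the ranks differ, the system is inconsistent.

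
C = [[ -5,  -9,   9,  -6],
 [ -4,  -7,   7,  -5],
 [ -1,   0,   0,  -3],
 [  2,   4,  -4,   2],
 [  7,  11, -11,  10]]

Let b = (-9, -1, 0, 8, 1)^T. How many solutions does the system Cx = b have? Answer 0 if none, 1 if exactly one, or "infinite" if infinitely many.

Row reduce the augmented matrix [C | b].
R2 ← R2 − (4/5)·R1: [0, 1/5, -1/5, -1/5, 31/5]
R3 ← R3 − (1/5)·R1: [0, 9/5, -9/5, -9/5, 9/5]
R4 ← R4 + (2/5)·R1: [0, 2/5, -2/5, -2/5, 22/5]
R5 ← R5 + (7/5)·R1: [0, -8/5, 8/5, 8/5, -58/5]
R3 ← R3 − (9)·R2: [0, 0, 0, 0, -54]
R4 ← R4 − (2)·R2: [0, 0, 0, 0, -8]
R5 ← R5 + (8)·R2: [0, 0, 0, 0, 38]
R4 ← R4 − (4/27)·R3: [0, 0, 0, 0, 0]
R5 ← R5 + (19/27)·R3: [0, 0, 0, 0, 0]
The echelon form has 3 nonzero rows; the last pivot sits in the augmented column, so rank(C) = 2 but rank([C|b]) = 3.
Since the ranks differ, the system is inconsistent.
It has no solutions.

0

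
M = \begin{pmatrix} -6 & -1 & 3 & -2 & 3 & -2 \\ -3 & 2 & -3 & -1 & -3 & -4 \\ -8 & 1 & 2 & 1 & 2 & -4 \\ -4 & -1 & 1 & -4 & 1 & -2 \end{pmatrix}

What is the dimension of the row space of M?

3

Row reduce to echelon form.
R2 ← R2 − (1/2)·R1: [0, 5/2, -9/2, 0, -9/2, -3]
R3 ← R3 − (4/3)·R1: [0, 7/3, -2, 11/3, -2, -4/3]
R4 ← R4 − (2/3)·R1: [0, -1/3, -1, -8/3, -1, -2/3]
R3 ← R3 − (14/15)·R2: [0, 0, 11/5, 11/3, 11/5, 22/15]
R4 ← R4 + (2/15)·R2: [0, 0, -8/5, -8/3, -8/5, -16/15]
R4 ← R4 + (8/11)·R3: [0, 0, 0, 0, 0, 0]
Echelon form has 3 nonzero rows, so rank(M) = 3.
The row space has dimension equal to the rank: 3.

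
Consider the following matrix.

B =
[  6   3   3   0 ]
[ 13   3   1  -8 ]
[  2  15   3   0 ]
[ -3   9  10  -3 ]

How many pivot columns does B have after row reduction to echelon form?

Row reduce to echelon form.
R2 ← R2 − (13/6)·R1: [0, -7/2, -11/2, -8]
R3 ← R3 − (1/3)·R1: [0, 14, 2, 0]
R4 ← R4 + (1/2)·R1: [0, 21/2, 23/2, -3]
R3 ← R3 + (4)·R2: [0, 0, -20, -32]
R4 ← R4 + (3)·R2: [0, 0, -5, -27]
R4 ← R4 − (1/4)·R3: [0, 0, 0, -19]
Echelon form has 4 nonzero rows, so rank(B) = 4.
Each nonzero row contributes one pivot column: 4 pivot columns.

4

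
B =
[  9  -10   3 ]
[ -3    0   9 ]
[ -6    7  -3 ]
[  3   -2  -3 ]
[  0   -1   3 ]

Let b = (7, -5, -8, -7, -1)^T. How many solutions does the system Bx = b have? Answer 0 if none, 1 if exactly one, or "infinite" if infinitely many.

0

Row reduce the augmented matrix [B | b].
R2 ← R2 + (1/3)·R1: [0, -10/3, 10, -8/3]
R3 ← R3 + (2/3)·R1: [0, 1/3, -1, -10/3]
R4 ← R4 − (1/3)·R1: [0, 4/3, -4, -28/3]
R3 ← R3 + (1/10)·R2: [0, 0, 0, -18/5]
R4 ← R4 + (2/5)·R2: [0, 0, 0, -52/5]
R5 ← R5 − (3/10)·R2: [0, 0, 0, -1/5]
R4 ← R4 − (26/9)·R3: [0, 0, 0, 0]
R5 ← R5 − (1/18)·R3: [0, 0, 0, 0]
The echelon form has 3 nonzero rows; the last pivot sits in the augmented column, so rank(B) = 2 but rank([B|b]) = 3.
Since the ranks differ, the system is inconsistent.
It has no solutions.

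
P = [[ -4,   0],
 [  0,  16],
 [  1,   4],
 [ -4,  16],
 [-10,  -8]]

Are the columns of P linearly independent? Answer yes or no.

Row reduce P to echelon form.
R3 ← R3 + (1/4)·R1: [0, 4]
R4 ← R4 − R1: [0, 16]
R5 ← R5 − (5/2)·R1: [0, -8]
R3 ← R3 − (1/4)·R2: [0, 0]
R4 ← R4 − R2: [0, 0]
R5 ← R5 + (1/2)·R2: [0, 0]
2 pivots among 2 columns.
Every column is a pivot column, so the columns are linearly independent.

yes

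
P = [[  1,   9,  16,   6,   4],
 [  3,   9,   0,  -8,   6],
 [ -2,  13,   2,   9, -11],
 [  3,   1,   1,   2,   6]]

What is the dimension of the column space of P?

4

Row reduce to echelon form.
R2 ← R2 − (3)·R1: [0, -18, -48, -26, -6]
R3 ← R3 + (2)·R1: [0, 31, 34, 21, -3]
R4 ← R4 − (3)·R1: [0, -26, -47, -16, -6]
R3 ← R3 + (31/18)·R2: [0, 0, -146/3, -214/9, -40/3]
R4 ← R4 − (13/9)·R2: [0, 0, 67/3, 194/9, 8/3]
R4 ← R4 + (67/146)·R3: [0, 0, 0, 777/73, -252/73]
Echelon form has 4 nonzero rows, so rank(P) = 4.
The column space has dimension equal to the rank: 4.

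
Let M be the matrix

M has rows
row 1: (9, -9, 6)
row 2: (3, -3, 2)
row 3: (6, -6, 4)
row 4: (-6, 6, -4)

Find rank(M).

1

Row reduce to echelon form.
R2 ← R2 − (1/3)·R1: [0, 0, 0]
R3 ← R3 − (2/3)·R1: [0, 0, 0]
R4 ← R4 + (2/3)·R1: [0, 0, 0]
Echelon form has 1 nonzero row, so rank(M) = 1.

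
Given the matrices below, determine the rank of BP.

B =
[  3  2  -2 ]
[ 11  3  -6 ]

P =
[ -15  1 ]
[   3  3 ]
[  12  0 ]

2

First compute BP:
[[-63,   9],
 [-228,  20]]
Now row reduce the product.
R2 ← R2 − (76/21)·R1: [0, -88/7]
2 nonzero rows, so rank(BP) = 2.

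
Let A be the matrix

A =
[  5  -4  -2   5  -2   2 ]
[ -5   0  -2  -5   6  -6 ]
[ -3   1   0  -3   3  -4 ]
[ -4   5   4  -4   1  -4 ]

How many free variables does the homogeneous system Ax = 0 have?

3

Row reduce to echelon form.
R2 ← R2 + R1: [0, -4, -4, 0, 4, -4]
R3 ← R3 + (3/5)·R1: [0, -7/5, -6/5, 0, 9/5, -14/5]
R4 ← R4 + (4/5)·R1: [0, 9/5, 12/5, 0, -3/5, -12/5]
R3 ← R3 − (7/20)·R2: [0, 0, 1/5, 0, 2/5, -7/5]
R4 ← R4 + (9/20)·R2: [0, 0, 3/5, 0, 6/5, -21/5]
R4 ← R4 − (3)·R3: [0, 0, 0, 0, 0, 0]
3 nonzero rows, so rank(A) = 3.
A has 6 columns; by rank–nullity, nullity = 6 − 3 = 3.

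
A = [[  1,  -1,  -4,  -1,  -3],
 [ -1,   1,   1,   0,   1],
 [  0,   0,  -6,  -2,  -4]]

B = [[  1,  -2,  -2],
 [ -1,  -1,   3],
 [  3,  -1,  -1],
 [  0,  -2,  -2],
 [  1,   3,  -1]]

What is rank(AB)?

First compute AB:
[[-13,  -4,   4],
 [  2,   3,   3],
 [-22,  -2,  14]]
Now row reduce the product.
R2 ← R2 + (2/13)·R1: [0, 31/13, 47/13]
R3 ← R3 − (22/13)·R1: [0, 62/13, 94/13]
R3 ← R3 − (2)·R2: [0, 0, 0]
2 nonzero rows, so rank(AB) = 2.

2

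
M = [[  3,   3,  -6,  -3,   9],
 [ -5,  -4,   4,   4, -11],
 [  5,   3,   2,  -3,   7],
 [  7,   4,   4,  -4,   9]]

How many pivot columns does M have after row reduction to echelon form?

Row reduce to echelon form.
R2 ← R2 + (5/3)·R1: [0, 1, -6, -1, 4]
R3 ← R3 − (5/3)·R1: [0, -2, 12, 2, -8]
R4 ← R4 − (7/3)·R1: [0, -3, 18, 3, -12]
R3 ← R3 + (2)·R2: [0, 0, 0, 0, 0]
R4 ← R4 + (3)·R2: [0, 0, 0, 0, 0]
Echelon form has 2 nonzero rows, so rank(M) = 2.
Each nonzero row contributes one pivot column: 2 pivot columns.

2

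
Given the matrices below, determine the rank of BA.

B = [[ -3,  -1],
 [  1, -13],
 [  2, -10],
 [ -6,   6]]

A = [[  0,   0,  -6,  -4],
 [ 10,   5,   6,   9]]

First compute BA:
[[-10,  -5,  12,   3],
 [-130, -65, -84, -121],
 [-100, -50, -72, -98],
 [ 60,  30,  72,  78]]
Now row reduce the product.
R2 ← R2 − (13)·R1: [0, 0, -240, -160]
R3 ← R3 − (10)·R1: [0, 0, -192, -128]
R4 ← R4 + (6)·R1: [0, 0, 144, 96]
R3 ← R3 − (4/5)·R2: [0, 0, 0, 0]
R4 ← R4 + (3/5)·R2: [0, 0, 0, 0]
2 nonzero rows, so rank(BA) = 2.

2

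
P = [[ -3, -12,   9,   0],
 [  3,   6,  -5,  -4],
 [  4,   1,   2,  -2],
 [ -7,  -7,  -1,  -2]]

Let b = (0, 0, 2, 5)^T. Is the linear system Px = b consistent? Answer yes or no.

Row reduce the augmented matrix [P | b].
R2 ← R2 + R1: [0, -6, 4, -4, 0]
R3 ← R3 + (4/3)·R1: [0, -15, 14, -2, 2]
R4 ← R4 − (7/3)·R1: [0, 21, -22, -2, 5]
R3 ← R3 − (5/2)·R2: [0, 0, 4, 8, 2]
R4 ← R4 + (7/2)·R2: [0, 0, -8, -16, 5]
R4 ← R4 + (2)·R3: [0, 0, 0, 0, 9]
The echelon form has 4 nonzero rows; the last pivot sits in the augmented column, so rank(P) = 3 but rank([P|b]) = 4.
Since the ranks differ, the system is inconsistent.

no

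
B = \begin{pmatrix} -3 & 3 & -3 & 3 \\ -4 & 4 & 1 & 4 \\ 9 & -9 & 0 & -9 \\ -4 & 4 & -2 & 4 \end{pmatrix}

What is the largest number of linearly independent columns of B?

Row reduce to echelon form.
R2 ← R2 − (4/3)·R1: [0, 0, 5, 0]
R3 ← R3 + (3)·R1: [0, 0, -9, 0]
R4 ← R4 − (4/3)·R1: [0, 0, 2, 0]
R3 ← R3 + (9/5)·R2: [0, 0, 0, 0]
R4 ← R4 − (2/5)·R2: [0, 0, 0, 0]
Echelon form has 2 nonzero rows, so rank(B) = 2.
The rank gives the maximum number of linearly independent columns: 2.

2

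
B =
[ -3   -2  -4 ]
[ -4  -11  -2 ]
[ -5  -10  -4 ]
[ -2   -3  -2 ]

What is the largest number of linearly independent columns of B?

Row reduce to echelon form.
R2 ← R2 − (4/3)·R1: [0, -25/3, 10/3]
R3 ← R3 − (5/3)·R1: [0, -20/3, 8/3]
R4 ← R4 − (2/3)·R1: [0, -5/3, 2/3]
R3 ← R3 − (4/5)·R2: [0, 0, 0]
R4 ← R4 − (1/5)·R2: [0, 0, 0]
Echelon form has 2 nonzero rows, so rank(B) = 2.
The rank gives the maximum number of linearly independent columns: 2.

2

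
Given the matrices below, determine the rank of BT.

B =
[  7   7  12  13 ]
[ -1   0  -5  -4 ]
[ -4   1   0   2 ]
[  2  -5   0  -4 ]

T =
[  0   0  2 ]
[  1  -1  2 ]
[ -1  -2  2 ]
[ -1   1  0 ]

3

First compute BT:
[[-18, -18,  52],
 [  9,   6, -12],
 [ -1,   1,  -6],
 [ -1,   1,  -6]]
Now row reduce the product.
R2 ← R2 + (1/2)·R1: [0, -3, 14]
R3 ← R3 − (1/18)·R1: [0, 2, -80/9]
R4 ← R4 − (1/18)·R1: [0, 2, -80/9]
R3 ← R3 + (2/3)·R2: [0, 0, 4/9]
R4 ← R4 + (2/3)·R2: [0, 0, 4/9]
R4 ← R4 − R3: [0, 0, 0]
3 nonzero rows, so rank(BT) = 3.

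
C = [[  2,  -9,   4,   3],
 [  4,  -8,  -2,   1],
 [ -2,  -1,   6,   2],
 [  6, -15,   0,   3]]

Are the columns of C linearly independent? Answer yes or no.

no

Row reduce C to echelon form.
R2 ← R2 − (2)·R1: [0, 10, -10, -5]
R3 ← R3 + R1: [0, -10, 10, 5]
R4 ← R4 − (3)·R1: [0, 12, -12, -6]
R3 ← R3 + R2: [0, 0, 0, 0]
R4 ← R4 − (6/5)·R2: [0, 0, 0, 0]
2 pivots among 4 columns.
Only 2 < 4 pivot columns, so the columns are linearly dependent.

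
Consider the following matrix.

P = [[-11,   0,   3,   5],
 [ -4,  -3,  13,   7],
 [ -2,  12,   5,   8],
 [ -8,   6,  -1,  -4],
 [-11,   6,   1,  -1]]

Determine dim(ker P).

Row reduce to echelon form.
R2 ← R2 − (4/11)·R1: [0, -3, 131/11, 57/11]
R3 ← R3 − (2/11)·R1: [0, 12, 49/11, 78/11]
R4 ← R4 − (8/11)·R1: [0, 6, -35/11, -84/11]
R5 ← R5 − R1: [0, 6, -2, -6]
R3 ← R3 + (4)·R2: [0, 0, 573/11, 306/11]
R4 ← R4 + (2)·R2: [0, 0, 227/11, 30/11]
R5 ← R5 + (2)·R2: [0, 0, 240/11, 48/11]
R4 ← R4 − (227/573)·R3: [0, 0, 0, -1584/191]
R5 ← R5 − (80/191)·R3: [0, 0, 0, -1392/191]
R5 ← R5 − (29/33)·R4: [0, 0, 0, 0]
4 nonzero rows, so rank(P) = 4.
P has 4 columns; by rank–nullity, nullity = 4 − 4 = 0.

0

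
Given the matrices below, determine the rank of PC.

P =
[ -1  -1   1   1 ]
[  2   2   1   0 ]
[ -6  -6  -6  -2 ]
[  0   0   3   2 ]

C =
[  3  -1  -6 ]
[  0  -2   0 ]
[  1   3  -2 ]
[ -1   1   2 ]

First compute PC:
[[ -3,   7,   6],
 [  7,  -3, -14],
 [-22,  -2,  44],
 [  1,  11,  -2]]
Now row reduce the product.
R2 ← R2 + (7/3)·R1: [0, 40/3, 0]
R3 ← R3 − (22/3)·R1: [0, -160/3, 0]
R4 ← R4 + (1/3)·R1: [0, 40/3, 0]
R3 ← R3 + (4)·R2: [0, 0, 0]
R4 ← R4 − R2: [0, 0, 0]
2 nonzero rows, so rank(PC) = 2.

2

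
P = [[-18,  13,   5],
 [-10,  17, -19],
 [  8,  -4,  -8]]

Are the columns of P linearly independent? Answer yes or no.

yes

Row reduce P to echelon form.
R2 ← R2 − (5/9)·R1: [0, 88/9, -196/9]
R3 ← R3 + (4/9)·R1: [0, 16/9, -52/9]
R3 ← R3 − (2/11)·R2: [0, 0, -20/11]
3 pivots among 3 columns.
Every column is a pivot column, so the columns are linearly independent.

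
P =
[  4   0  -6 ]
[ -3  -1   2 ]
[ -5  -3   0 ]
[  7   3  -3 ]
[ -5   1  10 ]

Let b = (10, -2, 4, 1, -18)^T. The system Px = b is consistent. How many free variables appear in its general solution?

Row reduce the augmented matrix [P | b].
R2 ← R2 + (3/4)·R1: [0, -1, -5/2, 11/2]
R3 ← R3 + (5/4)·R1: [0, -3, -15/2, 33/2]
R4 ← R4 − (7/4)·R1: [0, 3, 15/2, -33/2]
R5 ← R5 + (5/4)·R1: [0, 1, 5/2, -11/2]
R3 ← R3 − (3)·R2: [0, 0, 0, 0]
R4 ← R4 + (3)·R2: [0, 0, 0, 0]
R5 ← R5 + R2: [0, 0, 0, 0]
The echelon form has 2 nonzero rows, and every pivot lies in the first 3 columns, so rank(P) = rank([P|b]) = 2.
The system is consistent.
Free variables = (unknowns) − (rank) = 3 − 2 = 1.

1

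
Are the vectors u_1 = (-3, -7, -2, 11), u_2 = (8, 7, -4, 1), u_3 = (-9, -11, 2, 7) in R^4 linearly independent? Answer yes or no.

Form the matrix with these vectors as rows and row reduce.
R2 ← R2 + (8/3)·R1: [0, -35/3, -28/3, 91/3]
R3 ← R3 − (3)·R1: [0, 10, 8, -26]
R3 ← R3 + (6/7)·R2: [0, 0, 0, 0]
2 nonzero rows, so the 3 vectors span a space of dimension 2.
Since 2 < 3, the vectors are linearly dependent.

no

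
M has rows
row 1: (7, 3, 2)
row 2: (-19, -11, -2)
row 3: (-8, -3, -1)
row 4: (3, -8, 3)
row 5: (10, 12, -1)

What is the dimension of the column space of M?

3

Row reduce to echelon form.
R2 ← R2 + (19/7)·R1: [0, -20/7, 24/7]
R3 ← R3 + (8/7)·R1: [0, 3/7, 9/7]
R4 ← R4 − (3/7)·R1: [0, -65/7, 15/7]
R5 ← R5 − (10/7)·R1: [0, 54/7, -27/7]
R3 ← R3 + (3/20)·R2: [0, 0, 9/5]
R4 ← R4 − (13/4)·R2: [0, 0, -9]
R5 ← R5 + (27/10)·R2: [0, 0, 27/5]
R4 ← R4 + (5)·R3: [0, 0, 0]
R5 ← R5 − (3)·R3: [0, 0, 0]
Echelon form has 3 nonzero rows, so rank(M) = 3.
The column space has dimension equal to the rank: 3.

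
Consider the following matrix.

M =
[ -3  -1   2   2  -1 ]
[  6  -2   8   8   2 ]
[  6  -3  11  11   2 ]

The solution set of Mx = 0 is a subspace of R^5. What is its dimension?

Row reduce to echelon form.
R2 ← R2 + (2)·R1: [0, -4, 12, 12, 0]
R3 ← R3 + (2)·R1: [0, -5, 15, 15, 0]
R3 ← R3 − (5/4)·R2: [0, 0, 0, 0, 0]
2 nonzero rows, so rank(M) = 2.
M has 5 columns; by rank–nullity, nullity = 5 − 2 = 3.

3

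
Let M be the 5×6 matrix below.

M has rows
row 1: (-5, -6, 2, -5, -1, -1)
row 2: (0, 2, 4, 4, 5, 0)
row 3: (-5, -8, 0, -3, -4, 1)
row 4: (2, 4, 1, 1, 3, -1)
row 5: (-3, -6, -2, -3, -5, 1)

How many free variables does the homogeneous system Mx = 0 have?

3

Row reduce to echelon form.
R3 ← R3 − R1: [0, -2, -2, 2, -3, 2]
R4 ← R4 + (2/5)·R1: [0, 8/5, 9/5, -1, 13/5, -7/5]
R5 ← R5 − (3/5)·R1: [0, -12/5, -16/5, 0, -22/5, 8/5]
R3 ← R3 + R2: [0, 0, 2, 6, 2, 2]
R4 ← R4 − (4/5)·R2: [0, 0, -7/5, -21/5, -7/5, -7/5]
R5 ← R5 + (6/5)·R2: [0, 0, 8/5, 24/5, 8/5, 8/5]
R4 ← R4 + (7/10)·R3: [0, 0, 0, 0, 0, 0]
R5 ← R5 − (4/5)·R3: [0, 0, 0, 0, 0, 0]
3 nonzero rows, so rank(M) = 3.
M has 6 columns; by rank–nullity, nullity = 6 − 3 = 3.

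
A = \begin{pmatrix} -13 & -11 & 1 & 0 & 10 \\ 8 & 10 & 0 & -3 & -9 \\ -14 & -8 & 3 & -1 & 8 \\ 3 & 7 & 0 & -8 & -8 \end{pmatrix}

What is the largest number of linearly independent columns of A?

Row reduce to echelon form.
R2 ← R2 + (8/13)·R1: [0, 42/13, 8/13, -3, -37/13]
R3 ← R3 − (14/13)·R1: [0, 50/13, 25/13, -1, -36/13]
R4 ← R4 + (3/13)·R1: [0, 58/13, 3/13, -8, -74/13]
R3 ← R3 − (25/21)·R2: [0, 0, 25/21, 18/7, 13/21]
R4 ← R4 − (29/21)·R2: [0, 0, -13/21, -27/7, -37/21]
R4 ← R4 + (13/25)·R3: [0, 0, 0, -63/25, -36/25]
Echelon form has 4 nonzero rows, so rank(A) = 4.
The rank gives the maximum number of linearly independent columns: 4.

4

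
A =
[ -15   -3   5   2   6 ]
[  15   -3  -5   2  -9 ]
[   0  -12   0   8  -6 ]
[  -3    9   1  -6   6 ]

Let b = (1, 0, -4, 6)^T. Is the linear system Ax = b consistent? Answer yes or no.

no

Row reduce the augmented matrix [A | b].
R2 ← R2 + R1: [0, -6, 0, 4, -3, 1]
R4 ← R4 − (1/5)·R1: [0, 48/5, 0, -32/5, 24/5, 29/5]
R3 ← R3 − (2)·R2: [0, 0, 0, 0, 0, -6]
R4 ← R4 + (8/5)·R2: [0, 0, 0, 0, 0, 37/5]
R4 ← R4 + (37/30)·R3: [0, 0, 0, 0, 0, 0]
The echelon form has 3 nonzero rows; the last pivot sits in the augmented column, so rank(A) = 2 but rank([A|b]) = 3.
Since the ranks differ, the system is inconsistent.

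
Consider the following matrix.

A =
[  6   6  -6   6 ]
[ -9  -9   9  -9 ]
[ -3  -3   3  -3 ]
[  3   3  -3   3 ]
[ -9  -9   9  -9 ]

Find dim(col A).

1

Row reduce to echelon form.
R2 ← R2 + (3/2)·R1: [0, 0, 0, 0]
R3 ← R3 + (1/2)·R1: [0, 0, 0, 0]
R4 ← R4 − (1/2)·R1: [0, 0, 0, 0]
R5 ← R5 + (3/2)·R1: [0, 0, 0, 0]
Echelon form has 1 nonzero row, so rank(A) = 1.
The column space has dimension equal to the rank: 1.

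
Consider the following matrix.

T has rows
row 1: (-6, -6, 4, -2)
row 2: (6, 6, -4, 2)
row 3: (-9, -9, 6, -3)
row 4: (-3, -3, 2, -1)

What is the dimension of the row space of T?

Row reduce to echelon form.
R2 ← R2 + R1: [0, 0, 0, 0]
R3 ← R3 − (3/2)·R1: [0, 0, 0, 0]
R4 ← R4 − (1/2)·R1: [0, 0, 0, 0]
Echelon form has 1 nonzero row, so rank(T) = 1.
The row space has dimension equal to the rank: 1.

1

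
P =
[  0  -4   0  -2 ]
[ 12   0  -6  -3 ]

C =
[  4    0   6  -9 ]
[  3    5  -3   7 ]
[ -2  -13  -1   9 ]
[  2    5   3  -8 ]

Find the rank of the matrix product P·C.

2

First compute PC:
[[-16, -30,   6, -12],
 [ 54,  63,  69, -138]]
Now row reduce the product.
R2 ← R2 + (27/8)·R1: [0, -153/4, 357/4, -357/2]
2 nonzero rows, so rank(PC) = 2.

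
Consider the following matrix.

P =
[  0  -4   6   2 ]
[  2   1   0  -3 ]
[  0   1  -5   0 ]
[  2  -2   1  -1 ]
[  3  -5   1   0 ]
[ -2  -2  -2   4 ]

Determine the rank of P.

3

Row reduce to echelon form.
Swap R1 ↔ R2
R4 ← R4 − R1: [0, -3, 1, 2]
R5 ← R5 − (3/2)·R1: [0, -13/2, 1, 9/2]
R6 ← R6 + R1: [0, -1, -2, 1]
R3 ← R3 + (1/4)·R2: [0, 0, -7/2, 1/2]
R4 ← R4 − (3/4)·R2: [0, 0, -7/2, 1/2]
R5 ← R5 − (13/8)·R2: [0, 0, -35/4, 5/4]
R6 ← R6 − (1/4)·R2: [0, 0, -7/2, 1/2]
R4 ← R4 − R3: [0, 0, 0, 0]
R5 ← R5 − (5/2)·R3: [0, 0, 0, 0]
R6 ← R6 − R3: [0, 0, 0, 0]
Echelon form has 3 nonzero rows, so rank(P) = 3.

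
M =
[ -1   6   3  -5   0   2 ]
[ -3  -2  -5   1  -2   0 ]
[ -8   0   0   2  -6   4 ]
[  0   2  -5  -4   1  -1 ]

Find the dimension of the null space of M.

3

Row reduce to echelon form.
R2 ← R2 − (3)·R1: [0, -20, -14, 16, -2, -6]
R3 ← R3 − (8)·R1: [0, -48, -24, 42, -6, -12]
R3 ← R3 − (12/5)·R2: [0, 0, 48/5, 18/5, -6/5, 12/5]
R4 ← R4 + (1/10)·R2: [0, 0, -32/5, -12/5, 4/5, -8/5]
R4 ← R4 + (2/3)·R3: [0, 0, 0, 0, 0, 0]
3 nonzero rows, so rank(M) = 3.
M has 6 columns; by rank–nullity, nullity = 6 − 3 = 3.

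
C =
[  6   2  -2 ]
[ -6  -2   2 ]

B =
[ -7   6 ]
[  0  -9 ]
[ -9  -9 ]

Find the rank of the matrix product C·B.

First compute CB:
[[-24,  36],
 [ 24, -36]]
Now row reduce the product.
R2 ← R2 + R1: [0, 0]
1 nonzero row, so rank(CB) = 1.

1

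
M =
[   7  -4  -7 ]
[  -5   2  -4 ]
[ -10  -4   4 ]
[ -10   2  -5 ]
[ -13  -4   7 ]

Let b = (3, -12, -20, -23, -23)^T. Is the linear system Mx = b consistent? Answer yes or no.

Row reduce the augmented matrix [M | b].
R2 ← R2 + (5/7)·R1: [0, -6/7, -9, -69/7]
R3 ← R3 + (10/7)·R1: [0, -68/7, -6, -110/7]
R4 ← R4 + (10/7)·R1: [0, -26/7, -15, -131/7]
R5 ← R5 + (13/7)·R1: [0, -80/7, -6, -122/7]
R3 ← R3 − (34/3)·R2: [0, 0, 96, 96]
R4 ← R4 − (13/3)·R2: [0, 0, 24, 24]
R5 ← R5 − (40/3)·R2: [0, 0, 114, 114]
R4 ← R4 − (1/4)·R3: [0, 0, 0, 0]
R5 ← R5 − (19/16)·R3: [0, 0, 0, 0]
The echelon form has 3 nonzero rows, and every pivot lies in the first 3 columns, so rank(M) = rank([M|b]) = 3.
The system is consistent.

yes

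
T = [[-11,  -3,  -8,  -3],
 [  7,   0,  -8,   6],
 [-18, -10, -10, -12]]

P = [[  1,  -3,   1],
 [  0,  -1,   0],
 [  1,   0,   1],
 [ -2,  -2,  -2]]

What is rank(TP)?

First compute TP:
[[-13,  42, -13],
 [-13, -33, -13],
 [ -4,  88,  -4]]
Now row reduce the product.
R2 ← R2 − R1: [0, -75, 0]
R3 ← R3 − (4/13)·R1: [0, 976/13, 0]
R3 ← R3 + (976/975)·R2: [0, 0, 0]
2 nonzero rows, so rank(TP) = 2.

2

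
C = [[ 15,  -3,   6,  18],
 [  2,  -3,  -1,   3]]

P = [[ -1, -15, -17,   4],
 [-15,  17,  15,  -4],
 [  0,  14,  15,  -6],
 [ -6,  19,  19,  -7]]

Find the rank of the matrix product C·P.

First compute CP:
[[-78, 150, 132, -90],
 [ 25, -38, -37,   5]]
Now row reduce the product.
R2 ← R2 + (25/78)·R1: [0, 131/13, 69/13, -310/13]
2 nonzero rows, so rank(CP) = 2.

2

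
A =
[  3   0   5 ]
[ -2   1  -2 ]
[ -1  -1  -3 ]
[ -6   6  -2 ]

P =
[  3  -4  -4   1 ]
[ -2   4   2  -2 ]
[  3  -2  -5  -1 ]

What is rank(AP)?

2

First compute AP:
[[ 24, -22, -37,  -2],
 [-14,  16,  20,  -2],
 [-10,   6,  17,   4],
 [-36,  52,  46, -16]]
Now row reduce the product.
R2 ← R2 + (7/12)·R1: [0, 19/6, -19/12, -19/6]
R3 ← R3 + (5/12)·R1: [0, -19/6, 19/12, 19/6]
R4 ← R4 + (3/2)·R1: [0, 19, -19/2, -19]
R3 ← R3 + R2: [0, 0, 0, 0]
R4 ← R4 − (6)·R2: [0, 0, 0, 0]
2 nonzero rows, so rank(AP) = 2.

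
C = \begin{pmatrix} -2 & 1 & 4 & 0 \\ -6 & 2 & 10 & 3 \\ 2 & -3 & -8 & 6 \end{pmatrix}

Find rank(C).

Row reduce to echelon form.
R2 ← R2 − (3)·R1: [0, -1, -2, 3]
R3 ← R3 + R1: [0, -2, -4, 6]
R3 ← R3 − (2)·R2: [0, 0, 0, 0]
Echelon form has 2 nonzero rows, so rank(C) = 2.

2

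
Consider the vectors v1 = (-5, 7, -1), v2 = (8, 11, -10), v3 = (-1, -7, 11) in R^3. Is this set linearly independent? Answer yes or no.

yes

Form the matrix with these vectors as rows and row reduce.
R2 ← R2 + (8/5)·R1: [0, 111/5, -58/5]
R3 ← R3 − (1/5)·R1: [0, -42/5, 56/5]
R3 ← R3 + (14/37)·R2: [0, 0, 252/37]
3 nonzero rows, so the 3 vectors span a space of dimension 3.
Since 3 = 3, the vectors are linearly independent.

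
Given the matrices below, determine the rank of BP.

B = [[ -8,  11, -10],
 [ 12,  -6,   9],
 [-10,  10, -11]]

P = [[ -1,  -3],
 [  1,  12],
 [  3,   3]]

2

First compute BP:
[[-11, 126],
 [  9, -81],
 [-13, 117]]
Now row reduce the product.
R2 ← R2 + (9/11)·R1: [0, 243/11]
R3 ← R3 − (13/11)·R1: [0, -351/11]
R3 ← R3 + (13/9)·R2: [0, 0]
2 nonzero rows, so rank(BP) = 2.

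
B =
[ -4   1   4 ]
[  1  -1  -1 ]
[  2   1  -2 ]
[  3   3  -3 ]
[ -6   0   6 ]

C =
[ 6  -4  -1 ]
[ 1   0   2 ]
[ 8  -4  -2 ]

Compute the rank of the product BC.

First compute BC:
[[  9,   0,  -2],
 [ -3,   0,  -1],
 [ -3,   0,   4],
 [ -3,   0,   9],
 [ 12,   0,  -6]]
Now row reduce the product.
R2 ← R2 + (1/3)·R1: [0, 0, -5/3]
R3 ← R3 + (1/3)·R1: [0, 0, 10/3]
R4 ← R4 + (1/3)·R1: [0, 0, 25/3]
R5 ← R5 − (4/3)·R1: [0, 0, -10/3]
R3 ← R3 + (2)·R2: [0, 0, 0]
R4 ← R4 + (5)·R2: [0, 0, 0]
R5 ← R5 − (2)·R2: [0, 0, 0]
2 nonzero rows, so rank(BC) = 2.

2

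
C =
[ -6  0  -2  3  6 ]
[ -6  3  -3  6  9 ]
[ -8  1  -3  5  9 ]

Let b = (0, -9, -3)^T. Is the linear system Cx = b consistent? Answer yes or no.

Row reduce the augmented matrix [C | b].
R2 ← R2 − R1: [0, 3, -1, 3, 3, -9]
R3 ← R3 − (4/3)·R1: [0, 1, -1/3, 1, 1, -3]
R3 ← R3 − (1/3)·R2: [0, 0, 0, 0, 0, 0]
The echelon form has 2 nonzero rows, and every pivot lies in the first 5 columns, so rank(C) = rank([C|b]) = 2.
The system is consistent.

yes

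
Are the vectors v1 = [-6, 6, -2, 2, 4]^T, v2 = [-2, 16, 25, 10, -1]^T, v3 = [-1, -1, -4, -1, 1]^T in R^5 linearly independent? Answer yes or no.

no

Form the matrix with these vectors as rows and row reduce.
R2 ← R2 − (1/3)·R1: [0, 14, 77/3, 28/3, -7/3]
R3 ← R3 − (1/6)·R1: [0, -2, -11/3, -4/3, 1/3]
R3 ← R3 + (1/7)·R2: [0, 0, 0, 0, 0]
2 nonzero rows, so the 3 vectors span a space of dimension 2.
Since 2 < 3, the vectors are linearly dependent.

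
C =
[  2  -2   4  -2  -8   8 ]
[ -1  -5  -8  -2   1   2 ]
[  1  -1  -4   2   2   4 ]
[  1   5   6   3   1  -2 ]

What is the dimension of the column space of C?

3

Row reduce to echelon form.
R2 ← R2 + (1/2)·R1: [0, -6, -6, -3, -3, 6]
R3 ← R3 − (1/2)·R1: [0, 0, -6, 3, 6, 0]
R4 ← R4 − (1/2)·R1: [0, 6, 4, 4, 5, -6]
R4 ← R4 + R2: [0, 0, -2, 1, 2, 0]
R4 ← R4 − (1/3)·R3: [0, 0, 0, 0, 0, 0]
Echelon form has 3 nonzero rows, so rank(C) = 3.
The column space has dimension equal to the rank: 3.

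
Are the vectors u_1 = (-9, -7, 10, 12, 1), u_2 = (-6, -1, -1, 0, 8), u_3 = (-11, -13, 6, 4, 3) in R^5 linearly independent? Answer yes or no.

yes

Form the matrix with these vectors as rows and row reduce.
R2 ← R2 − (2/3)·R1: [0, 11/3, -23/3, -8, 22/3]
R3 ← R3 − (11/9)·R1: [0, -40/9, -56/9, -32/3, 16/9]
R3 ← R3 + (40/33)·R2: [0, 0, -512/33, -224/11, 32/3]
3 nonzero rows, so the 3 vectors span a space of dimension 3.
Since 3 = 3, the vectors are linearly independent.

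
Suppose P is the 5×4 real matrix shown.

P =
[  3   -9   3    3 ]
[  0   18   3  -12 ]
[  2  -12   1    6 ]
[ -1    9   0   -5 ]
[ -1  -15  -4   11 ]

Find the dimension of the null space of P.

Row reduce to echelon form.
R3 ← R3 − (2/3)·R1: [0, -6, -1, 4]
R4 ← R4 + (1/3)·R1: [0, 6, 1, -4]
R5 ← R5 + (1/3)·R1: [0, -18, -3, 12]
R3 ← R3 + (1/3)·R2: [0, 0, 0, 0]
R4 ← R4 − (1/3)·R2: [0, 0, 0, 0]
R5 ← R5 + R2: [0, 0, 0, 0]
2 nonzero rows, so rank(P) = 2.
P has 4 columns; by rank–nullity, nullity = 4 − 2 = 2.

2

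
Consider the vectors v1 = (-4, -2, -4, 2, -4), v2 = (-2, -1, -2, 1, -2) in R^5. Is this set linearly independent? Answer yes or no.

Form the matrix with these vectors as rows and row reduce.
R2 ← R2 − (1/2)·R1: [0, 0, 0, 0, 0]
1 nonzero row, so the 2 vectors span a space of dimension 1.
Since 1 < 2, the vectors are linearly dependent.

no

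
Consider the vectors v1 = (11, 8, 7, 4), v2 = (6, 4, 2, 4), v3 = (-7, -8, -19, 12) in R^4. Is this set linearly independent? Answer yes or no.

Form the matrix with these vectors as rows and row reduce.
R2 ← R2 − (6/11)·R1: [0, -4/11, -20/11, 20/11]
R3 ← R3 + (7/11)·R1: [0, -32/11, -160/11, 160/11]
R3 ← R3 − (8)·R2: [0, 0, 0, 0]
2 nonzero rows, so the 3 vectors span a space of dimension 2.
Since 2 < 3, the vectors are linearly dependent.

no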